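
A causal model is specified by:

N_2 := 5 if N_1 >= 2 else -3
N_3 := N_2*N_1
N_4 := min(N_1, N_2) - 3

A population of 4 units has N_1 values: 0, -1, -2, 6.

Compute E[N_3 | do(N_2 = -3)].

do(N_2=-3) breaks N_2's dependence on N_1. With N_2=-3 fixed, N_3 across the units is 0, 3, 6, -18, mean -2.25.

-2.25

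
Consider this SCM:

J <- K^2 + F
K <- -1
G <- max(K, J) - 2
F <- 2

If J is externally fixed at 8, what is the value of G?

6

The intervention breaks the incoming arrows to J: J <- K^2 + F no longer applies, and J = 8.
G = max(K, J) - 2  [with K=-1, J=8]  = 6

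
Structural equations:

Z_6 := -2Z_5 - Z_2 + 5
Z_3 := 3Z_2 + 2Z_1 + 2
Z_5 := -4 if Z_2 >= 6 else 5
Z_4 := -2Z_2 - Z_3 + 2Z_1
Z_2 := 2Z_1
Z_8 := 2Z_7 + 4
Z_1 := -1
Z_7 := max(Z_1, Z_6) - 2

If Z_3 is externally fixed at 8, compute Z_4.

-6

The intervention breaks the incoming arrows to Z_3: Z_3 := 3Z_2 + 2Z_1 + 2 no longer applies, and Z_3 = 8.
Z_2 = 2Z_1  [with Z_1=-1]  = -2
Z_4 = -2Z_2 - Z_3 + 2Z_1  [with Z_2=-2, Z_3=8, Z_1=-1]  = -6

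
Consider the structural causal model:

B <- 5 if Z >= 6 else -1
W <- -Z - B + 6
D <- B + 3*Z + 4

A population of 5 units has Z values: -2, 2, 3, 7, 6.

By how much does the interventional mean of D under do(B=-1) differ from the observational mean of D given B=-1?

Every unit gets B=-1 under the intervention. D values become -3, 9, 12, 24, 21; E[D|do(B=-1)] = 12.6.
Conditioning on B=-1 selects the 3 unit(s) with Z ∈ {-2, 2, 3}. Their D values: -3, 9, 12. Mean = 6.
Difference = 12.6 − 6 = 6.6.

6.6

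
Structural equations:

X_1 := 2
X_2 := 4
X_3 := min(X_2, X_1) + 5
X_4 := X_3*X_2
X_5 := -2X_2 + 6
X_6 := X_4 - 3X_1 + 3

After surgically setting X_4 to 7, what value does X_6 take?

4

Under do(X_4=7), the mechanism X_4 := X_3*X_2 is discarded; X_4 is fixed at 7.
X_6 = X_4 - 3X_1 + 3  [with X_4=7, X_1=2]  = 4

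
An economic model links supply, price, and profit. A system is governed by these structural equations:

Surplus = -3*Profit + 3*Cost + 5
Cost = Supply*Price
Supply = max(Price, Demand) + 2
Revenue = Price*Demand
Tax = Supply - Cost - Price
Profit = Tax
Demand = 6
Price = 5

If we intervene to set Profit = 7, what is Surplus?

104

do(Profit=7) replaces the equation Profit = Tax with the constant Profit = 7.
Supply = max(Price, Demand) + 2  [with Price=5, Demand=6]  = 8
Cost = Supply*Price  [with Supply=8, Price=5]  = 40
Surplus = -3*Profit + 3*Cost + 5  [with Profit=7, Cost=40]  = 104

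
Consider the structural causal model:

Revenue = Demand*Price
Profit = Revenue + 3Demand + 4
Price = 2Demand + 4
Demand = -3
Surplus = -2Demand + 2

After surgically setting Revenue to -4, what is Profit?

-9

The intervention breaks the incoming arrows to Revenue: Revenue = Demand*Price no longer applies, and Revenue = -4.
Profit = Revenue + 3Demand + 4  [with Revenue=-4, Demand=-3]  = -9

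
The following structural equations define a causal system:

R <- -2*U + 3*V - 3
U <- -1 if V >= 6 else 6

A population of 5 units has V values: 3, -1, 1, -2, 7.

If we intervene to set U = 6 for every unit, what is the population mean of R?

-10.2

Under do(U=6), U's equation is replaced by U=6 for every unit. Per-unit R: -6, -18, -12, -21, 6. Mean = -10.2.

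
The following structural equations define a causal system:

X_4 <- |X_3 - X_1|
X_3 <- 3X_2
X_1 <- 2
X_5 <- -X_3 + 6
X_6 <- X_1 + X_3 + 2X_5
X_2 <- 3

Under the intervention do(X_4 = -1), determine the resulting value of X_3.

9

Under do(X_4=-1), the mechanism X_4 <- |X_3 - X_1| is discarded; X_4 is fixed at -1.
Since X_3 is not a descendant of the intervened variable, it is unaffected.
X_3 = 3X_2  [with X_2=3]  = 9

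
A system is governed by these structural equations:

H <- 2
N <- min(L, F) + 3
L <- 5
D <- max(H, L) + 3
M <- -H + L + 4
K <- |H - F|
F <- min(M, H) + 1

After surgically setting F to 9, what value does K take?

Under do(F=9), the mechanism F <- min(M, H) + 1 is discarded; F is fixed at 9.
K = |H - F|  [with H=2, F=9]  = 7

7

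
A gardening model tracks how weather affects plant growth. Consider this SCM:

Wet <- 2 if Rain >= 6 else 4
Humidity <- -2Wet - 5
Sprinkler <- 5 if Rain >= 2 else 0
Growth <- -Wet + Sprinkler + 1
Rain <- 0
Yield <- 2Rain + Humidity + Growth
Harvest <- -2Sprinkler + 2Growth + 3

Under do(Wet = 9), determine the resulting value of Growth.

The intervention breaks the incoming arrows to Wet: Wet <- 2 if Rain >= 6 else 4 no longer applies, and Wet = 9.
Sprinkler = 5 if Rain >= 2 else 0  [with Rain=0]  = 0
Growth = -Wet + Sprinkler + 1  [with Wet=9, Sprinkler=0]  = -8

-8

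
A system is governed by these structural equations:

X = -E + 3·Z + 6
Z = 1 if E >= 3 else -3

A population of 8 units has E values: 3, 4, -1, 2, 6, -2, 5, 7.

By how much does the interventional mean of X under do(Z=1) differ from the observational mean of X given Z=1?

do(Z=1) breaks Z's dependence on E. With Z=1 fixed, X across the units is 6, 5, 10, 7, 3, 11, 4, 2, mean 6.
Conditioning on Z=1 selects the 5 unit(s) with E ∈ {3, 4, 6, 5, 7}. Their X values: 6, 5, 3, 4, 2. Mean = 4.
Difference = 6 − 4 = 2.

2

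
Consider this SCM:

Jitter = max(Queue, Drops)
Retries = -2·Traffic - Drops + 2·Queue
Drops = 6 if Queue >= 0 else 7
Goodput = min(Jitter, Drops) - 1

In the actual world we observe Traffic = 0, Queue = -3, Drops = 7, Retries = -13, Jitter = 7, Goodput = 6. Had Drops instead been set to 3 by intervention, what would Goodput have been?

The intervention breaks the incoming arrows to Drops: Drops = 6 if Queue >= 0 else 7 no longer applies, and Drops = 3.
Jitter = max(Queue, Drops)  [with Queue=-3, Drops=3]  = 3
Goodput = min(Jitter, Drops) - 1  [with Jitter=3, Drops=3]  = 2

2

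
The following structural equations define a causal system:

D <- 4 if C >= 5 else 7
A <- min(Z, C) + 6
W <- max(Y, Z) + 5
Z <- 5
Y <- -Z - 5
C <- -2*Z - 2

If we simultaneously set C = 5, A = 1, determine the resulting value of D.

4

The joint intervention fixes C = 5, A = 1, removing each variable's own equation.
D = 4 if C >= 5 else 7  [with C=5]  = 4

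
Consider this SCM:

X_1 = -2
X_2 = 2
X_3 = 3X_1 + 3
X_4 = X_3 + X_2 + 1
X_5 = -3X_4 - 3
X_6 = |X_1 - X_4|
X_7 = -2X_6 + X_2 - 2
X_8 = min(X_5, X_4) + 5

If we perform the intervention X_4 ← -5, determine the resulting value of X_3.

Under do(X_4=-5), the mechanism X_4 = X_3 + X_2 + 1 is discarded; X_4 is fixed at -5.
Since X_3 is not a descendant of the intervened variable, it is unaffected.
X_3 = 3X_1 + 3  [with X_1=-2]  = -3

-3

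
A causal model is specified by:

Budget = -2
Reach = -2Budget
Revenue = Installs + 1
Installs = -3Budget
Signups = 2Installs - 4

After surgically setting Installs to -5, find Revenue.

do(Installs=-5) replaces the equation Installs = -3Budget with the constant Installs = -5.
Revenue = Installs + 1  [with Installs=-5]  = -4

-4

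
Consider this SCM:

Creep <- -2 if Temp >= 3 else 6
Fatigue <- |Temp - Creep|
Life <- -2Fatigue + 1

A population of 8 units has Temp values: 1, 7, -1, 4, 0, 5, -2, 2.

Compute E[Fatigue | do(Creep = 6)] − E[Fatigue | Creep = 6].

Every unit gets Creep=6 under the intervention. Fatigue values become 5, 1, 7, 2, 6, 1, 8, 4; E[Fatigue|do(Creep=6)] = 4.25.
E[Fatigue|Creep=6] averages over only the 5 units with Creep=6 (Temp = 1, -1, 0, -2, 2): Fatigue = 5, 7, 6, 8, 4, mean 6.
Difference = 4.25 − 6 = -1.75.

-1.75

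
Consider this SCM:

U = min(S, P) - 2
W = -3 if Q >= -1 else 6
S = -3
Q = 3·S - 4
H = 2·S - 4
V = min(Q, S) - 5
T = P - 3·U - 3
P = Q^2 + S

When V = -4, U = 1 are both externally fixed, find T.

Setting V = -4, U = 1 by intervention discards those variables' equations.
Q = 3·S - 4  [with S=-3]  = -13
P = Q^2 + S  [with Q=-13, S=-3]  = 166
T = P - 3·U - 3  [with P=166, U=1]  = 160

160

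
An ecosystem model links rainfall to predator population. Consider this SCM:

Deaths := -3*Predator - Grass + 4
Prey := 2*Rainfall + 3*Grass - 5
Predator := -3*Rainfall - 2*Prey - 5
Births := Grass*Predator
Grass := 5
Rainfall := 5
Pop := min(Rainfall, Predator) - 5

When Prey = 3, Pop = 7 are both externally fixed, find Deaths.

Under do(Prey = 3, Pop = 7), each intervened variable's structural equation is replaced by its fixed value.
Predator = -3*Rainfall - 2*Prey - 5  [with Rainfall=5, Prey=3]  = -26
Deaths = -3*Predator - Grass + 4  [with Predator=-26, Grass=5]  = 77

77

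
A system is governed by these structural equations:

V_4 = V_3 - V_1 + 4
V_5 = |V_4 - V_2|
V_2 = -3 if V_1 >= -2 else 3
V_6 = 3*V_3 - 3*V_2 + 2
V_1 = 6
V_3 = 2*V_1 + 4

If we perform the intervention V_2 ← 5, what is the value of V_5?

9

do(V_2=5) replaces the equation V_2 = -3 if V_1 >= -2 else 3 with the constant V_2 = 5.
V_3 = 2*V_1 + 4  [with V_1=6]  = 16
V_4 = V_3 - V_1 + 4  [with V_3=16, V_1=6]  = 14
V_5 = |V_4 - V_2|  [with V_4=14, V_2=5]  = 9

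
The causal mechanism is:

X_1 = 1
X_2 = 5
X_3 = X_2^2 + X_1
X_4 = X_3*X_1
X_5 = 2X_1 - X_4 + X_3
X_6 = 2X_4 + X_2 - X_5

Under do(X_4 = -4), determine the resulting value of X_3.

26

Under do(X_4=-4), the mechanism X_4 = X_3*X_1 is discarded; X_4 is fixed at -4.
Since X_3 is not a descendant of the intervened variable, it is unaffected.
X_3 = X_2^2 + X_1  [with X_2=5, X_1=1]  = 26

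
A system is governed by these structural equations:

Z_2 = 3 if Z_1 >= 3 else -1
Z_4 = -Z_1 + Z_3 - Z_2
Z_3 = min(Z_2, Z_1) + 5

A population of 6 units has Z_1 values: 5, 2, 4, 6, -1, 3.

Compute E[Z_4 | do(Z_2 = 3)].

1

The intervention sets Z_2=3 in all 6 units regardless of Z_1. Recomputing Z_4 per unit gives 0, 2, 1, -1, 2, 2; average 1.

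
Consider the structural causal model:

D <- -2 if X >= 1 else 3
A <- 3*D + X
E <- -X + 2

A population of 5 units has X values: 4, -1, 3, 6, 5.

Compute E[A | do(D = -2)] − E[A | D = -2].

-1.1

Every unit gets D=-2 under the intervention. A values become -2, -7, -3, 0, -1; E[A|do(D=-2)] = -2.6.
Observing D=-2 restricts to units where D's equation naturally yields -2: X ∈ {4, 3, 6, 5}. In that subpopulation A = -2, -3, 0, -1, mean -1.5.
Difference = -2.6 − (-1.5) = -1.1.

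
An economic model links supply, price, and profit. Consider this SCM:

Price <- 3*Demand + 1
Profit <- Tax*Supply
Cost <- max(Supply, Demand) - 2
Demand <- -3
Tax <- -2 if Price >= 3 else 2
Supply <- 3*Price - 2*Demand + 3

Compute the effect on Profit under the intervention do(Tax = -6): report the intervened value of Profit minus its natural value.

The intervention breaks the incoming arrows to Tax: Tax <- -2 if Price >= 3 else 2 no longer applies, and Tax = -6.
Price = 3*Demand + 1  [with Demand=-3]  = -8
Supply = 3*Price - 2*Demand + 3  [with Price=-8, Demand=-3]  = -15
Profit = Tax*Supply  [with Tax=-6, Supply=-15]  = 90
Without intervention: Price = 3*Demand + 1  [with Demand=-3]  = -8; Supply = 3*Price - 2*Demand + 3  [with Price=-8, Demand=-3]  = -15; Tax = -2 if Price >= 3 else 2  [with Price=-8]  = 2; Profit = Tax*Supply  [with Tax=2, Supply=-15]  = -30.
Change = 90 − (-30) = 120.

120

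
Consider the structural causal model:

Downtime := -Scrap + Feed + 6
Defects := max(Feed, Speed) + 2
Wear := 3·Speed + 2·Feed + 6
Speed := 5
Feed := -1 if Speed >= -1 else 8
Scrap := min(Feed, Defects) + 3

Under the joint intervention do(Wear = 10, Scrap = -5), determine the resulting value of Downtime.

10

Setting Wear = 10, Scrap = -5 by intervention discards those variables' equations.
Feed = -1 if Speed >= -1 else 8  [with Speed=5]  = -1
Downtime = -Scrap + Feed + 6  [with Scrap=-5, Feed=-1]  = 10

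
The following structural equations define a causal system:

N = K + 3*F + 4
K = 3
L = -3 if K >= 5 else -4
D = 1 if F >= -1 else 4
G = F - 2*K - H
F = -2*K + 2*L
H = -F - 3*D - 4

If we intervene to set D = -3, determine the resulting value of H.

19

Intervening sets D = -3 and removes its equation (D = 1 if F >= -1 else 4).
L = -3 if K >= 5 else -4  [with K=3]  = -4
F = -2*K + 2*L  [with K=3, L=-4]  = -14
H = -F - 3*D - 4  [with F=-14, D=-3]  = 19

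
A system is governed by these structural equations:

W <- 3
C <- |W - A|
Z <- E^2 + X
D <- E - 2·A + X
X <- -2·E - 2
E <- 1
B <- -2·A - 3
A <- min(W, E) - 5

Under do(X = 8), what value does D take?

17

do(X=8) replaces the equation X <- -2·E - 2 with the constant X = 8.
A = min(W, E) - 5  [with W=3, E=1]  = -4
D = E - 2·A + X  [with E=1, A=-4, X=8]  = 17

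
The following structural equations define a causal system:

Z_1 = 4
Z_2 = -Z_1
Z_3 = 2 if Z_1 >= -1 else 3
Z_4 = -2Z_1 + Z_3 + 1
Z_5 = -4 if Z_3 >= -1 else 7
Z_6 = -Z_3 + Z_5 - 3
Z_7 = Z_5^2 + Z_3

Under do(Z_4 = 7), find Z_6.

-9

Under do(Z_4=7), the mechanism Z_4 = -2Z_1 + Z_3 + 1 is discarded; Z_4 is fixed at 7.
Since Z_6 is not a descendant of the intervened variable, it is unaffected.
Z_3 = 2 if Z_1 >= -1 else 3  [with Z_1=4]  = 2
Z_5 = -4 if Z_3 >= -1 else 7  [with Z_3=2]  = -4
Z_6 = -Z_3 + Z_5 - 3  [with Z_3=2, Z_5=-4]  = -9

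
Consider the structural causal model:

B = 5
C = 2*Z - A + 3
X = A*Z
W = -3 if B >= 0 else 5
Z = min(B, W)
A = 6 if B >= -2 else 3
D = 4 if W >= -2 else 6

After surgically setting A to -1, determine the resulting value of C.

Under do(A=-1), the mechanism A = 6 if B >= -2 else 3 is discarded; A is fixed at -1.
W = -3 if B >= 0 else 5  [with B=5]  = -3
Z = min(B, W)  [with B=5, W=-3]  = -3
C = 2*Z - A + 3  [with Z=-3, A=-1]  = -2

-2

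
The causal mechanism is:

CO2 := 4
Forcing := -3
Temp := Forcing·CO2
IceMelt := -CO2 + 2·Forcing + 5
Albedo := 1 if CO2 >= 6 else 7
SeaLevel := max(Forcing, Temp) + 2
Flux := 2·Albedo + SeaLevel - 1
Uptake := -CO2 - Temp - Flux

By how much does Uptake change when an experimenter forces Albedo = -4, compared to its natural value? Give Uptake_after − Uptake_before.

do(Albedo=-4) replaces the equation Albedo := 1 if CO2 >= 6 else 7 with the constant Albedo = -4.
Temp = Forcing·CO2  [with Forcing=-3, CO2=4]  = -12
SeaLevel = max(Forcing, Temp) + 2  [with Forcing=-3, Temp=-12]  = -1
Flux = 2·Albedo + SeaLevel - 1  [with Albedo=-4, SeaLevel=-1]  = -10
Uptake = -CO2 - Temp - Flux  [with CO2=4, Temp=-12, Flux=-10]  = 18
Without intervention: Temp = Forcing·CO2  [with Forcing=-3, CO2=4]  = -12; Albedo = 1 if CO2 >= 6 else 7  [with CO2=4]  = 7; SeaLevel = max(Forcing, Temp) + 2  [with Forcing=-3, Temp=-12]  = -1; Flux = 2·Albedo + SeaLevel - 1  [with Albedo=7, SeaLevel=-1]  = 12; Uptake = -CO2 - Temp - Flux  [with CO2=4, Temp=-12, Flux=12]  = -4.
Change = 18 − (-4) = 22.

22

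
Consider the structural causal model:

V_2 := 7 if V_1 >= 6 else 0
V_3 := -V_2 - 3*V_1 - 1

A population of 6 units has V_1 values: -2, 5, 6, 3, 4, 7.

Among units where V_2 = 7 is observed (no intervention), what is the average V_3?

-27.5

Observing V_2=7 restricts to units where V_2's equation naturally yields 7: V_1 ∈ {6, 7}. In that subpopulation V_3 = -26, -29, mean -27.5.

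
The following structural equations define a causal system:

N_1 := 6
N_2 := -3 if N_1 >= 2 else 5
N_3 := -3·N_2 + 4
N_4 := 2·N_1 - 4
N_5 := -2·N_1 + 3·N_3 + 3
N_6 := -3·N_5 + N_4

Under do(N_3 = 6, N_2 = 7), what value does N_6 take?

Setting N_3 = 6, N_2 = 7 by intervention discards those variables' equations.
N_4 = 2·N_1 - 4  [with N_1=6]  = 8
N_5 = -2·N_1 + 3·N_3 + 3  [with N_1=6, N_3=6]  = 9
N_6 = -3·N_5 + N_4  [with N_5=9, N_4=8]  = -19

-19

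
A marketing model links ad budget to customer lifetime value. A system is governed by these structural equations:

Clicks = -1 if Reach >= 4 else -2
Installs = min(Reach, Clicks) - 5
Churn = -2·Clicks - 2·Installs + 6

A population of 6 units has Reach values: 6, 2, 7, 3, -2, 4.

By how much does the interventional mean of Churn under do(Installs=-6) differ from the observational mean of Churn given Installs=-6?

1

do(Installs=-6) breaks Installs's dependence on Reach. With Installs=-6 fixed, Churn across the units is 20, 22, 20, 22, 22, 20, mean 21.
Observing Installs=-6 restricts to units where Installs's equation naturally yields -6: Reach ∈ {6, 7, 4}. In that subpopulation Churn = 20, 20, 20, mean 20.
Difference = 21 − 20 = 1.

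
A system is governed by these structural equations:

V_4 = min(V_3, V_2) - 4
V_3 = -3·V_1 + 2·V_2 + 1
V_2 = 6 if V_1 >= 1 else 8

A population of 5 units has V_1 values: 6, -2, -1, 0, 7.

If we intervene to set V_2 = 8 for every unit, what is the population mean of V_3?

Under do(V_2=8), V_2's equation is replaced by V_2=8 for every unit. Per-unit V_3: -1, 23, 20, 17, -4. Mean = 11.

11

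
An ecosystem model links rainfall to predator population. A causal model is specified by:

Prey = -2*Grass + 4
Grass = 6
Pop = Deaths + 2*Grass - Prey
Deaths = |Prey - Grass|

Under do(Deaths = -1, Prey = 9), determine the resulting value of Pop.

The joint intervention fixes Deaths = -1, Prey = 9, removing each variable's own equation.
Pop = Deaths + 2*Grass - Prey  [with Deaths=-1, Grass=6, Prey=9]  = 2

2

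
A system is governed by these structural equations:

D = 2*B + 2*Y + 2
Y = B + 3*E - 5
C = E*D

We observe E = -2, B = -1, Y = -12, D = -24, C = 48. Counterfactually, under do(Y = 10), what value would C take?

-40

do(Y=10) replaces the equation Y = B + 3*E - 5 with the constant Y = 10.
D = 2*B + 2*Y + 2  [with B=-1, Y=10]  = 20
C = E*D  [with E=-2, D=20]  = -40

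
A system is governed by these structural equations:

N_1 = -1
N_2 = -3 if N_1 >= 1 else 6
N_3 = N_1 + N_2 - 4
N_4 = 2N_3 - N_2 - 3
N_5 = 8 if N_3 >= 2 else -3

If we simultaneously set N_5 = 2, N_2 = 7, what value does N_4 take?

-6

Setting N_5 = 2, N_2 = 7 by intervention discards those variables' equations.
N_3 = N_1 + N_2 - 4  [with N_1=-1, N_2=7]  = 2
N_4 = 2N_3 - N_2 - 3  [with N_3=2, N_2=7]  = -6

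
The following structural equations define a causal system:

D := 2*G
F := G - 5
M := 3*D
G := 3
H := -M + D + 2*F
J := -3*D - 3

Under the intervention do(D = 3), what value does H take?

do(D=3) replaces the equation D := 2*G with the constant D = 3.
F = G - 5  [with G=3]  = -2
M = 3*D  [with D=3]  = 9
H = -M + D + 2*F  [with M=9, D=3, F=-2]  = -10

-10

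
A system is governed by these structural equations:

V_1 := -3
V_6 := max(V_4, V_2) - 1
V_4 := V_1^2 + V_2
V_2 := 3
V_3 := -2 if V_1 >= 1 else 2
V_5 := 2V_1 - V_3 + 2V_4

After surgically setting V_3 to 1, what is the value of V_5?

do(V_3=1) replaces the equation V_3 := -2 if V_1 >= 1 else 2 with the constant V_3 = 1.
V_4 = V_1^2 + V_2  [with V_1=-3, V_2=3]  = 12
V_5 = 2V_1 - V_3 + 2V_4  [with V_1=-3, V_3=1, V_4=12]  = 17

17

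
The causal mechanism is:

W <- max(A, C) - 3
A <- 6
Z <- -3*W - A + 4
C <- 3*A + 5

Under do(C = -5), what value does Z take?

-11

Under do(C=-5), the mechanism C <- 3*A + 5 is discarded; C is fixed at -5.
W = max(A, C) - 3  [with A=6, C=-5]  = 3
Z = -3*W - A + 4  [with W=3, A=6]  = -11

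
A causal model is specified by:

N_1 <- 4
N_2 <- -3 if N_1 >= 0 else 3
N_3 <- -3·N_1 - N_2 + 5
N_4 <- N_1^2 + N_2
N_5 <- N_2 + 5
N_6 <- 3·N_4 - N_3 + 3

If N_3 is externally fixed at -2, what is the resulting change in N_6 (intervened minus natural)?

The intervention breaks the incoming arrows to N_3: N_3 <- -3·N_1 - N_2 + 5 no longer applies, and N_3 = -2.
N_2 = -3 if N_1 >= 0 else 3  [with N_1=4]  = -3
N_4 = N_1^2 + N_2  [with N_1=4, N_2=-3]  = 13
N_6 = 3·N_4 - N_3 + 3  [with N_4=13, N_3=-2]  = 44
Without intervention: N_2 = -3 if N_1 >= 0 else 3  [with N_1=4]  = -3; N_3 = -3·N_1 - N_2 + 5  [with N_1=4, N_2=-3]  = -4; N_4 = N_1^2 + N_2  [with N_1=4, N_2=-3]  = 13; N_6 = 3·N_4 - N_3 + 3  [with N_4=13, N_3=-4]  = 46.
Change = 44 − 46 = -2.

-2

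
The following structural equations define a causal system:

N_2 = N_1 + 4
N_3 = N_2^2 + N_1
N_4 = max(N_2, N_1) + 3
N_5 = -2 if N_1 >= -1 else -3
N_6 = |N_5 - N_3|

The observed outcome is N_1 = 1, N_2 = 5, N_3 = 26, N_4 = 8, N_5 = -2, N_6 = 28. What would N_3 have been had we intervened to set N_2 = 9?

The intervention breaks the incoming arrows to N_2: N_2 = N_1 + 4 no longer applies, and N_2 = 9.
N_3 = N_2^2 + N_1  [with N_2=9, N_1=1]  = 82

82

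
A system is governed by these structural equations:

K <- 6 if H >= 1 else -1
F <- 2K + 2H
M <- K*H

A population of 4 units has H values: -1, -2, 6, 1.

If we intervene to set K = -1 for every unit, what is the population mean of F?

0

do(K=-1) breaks K's dependence on H. With K=-1 fixed, F across the units is -4, -6, 10, 0, mean 0.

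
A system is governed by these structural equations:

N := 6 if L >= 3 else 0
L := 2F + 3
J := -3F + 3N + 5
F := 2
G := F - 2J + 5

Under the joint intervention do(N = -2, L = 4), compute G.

21

Setting N = -2, L = 4 by intervention discards those variables' equations.
J = -3F + 3N + 5  [with F=2, N=-2]  = -7
G = F - 2J + 5  [with F=2, J=-7]  = 21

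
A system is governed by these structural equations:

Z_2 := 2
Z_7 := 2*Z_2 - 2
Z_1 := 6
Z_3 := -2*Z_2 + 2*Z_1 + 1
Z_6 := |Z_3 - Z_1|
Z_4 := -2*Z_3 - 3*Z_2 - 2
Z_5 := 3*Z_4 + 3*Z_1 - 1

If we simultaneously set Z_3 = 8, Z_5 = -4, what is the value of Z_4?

-24

The joint intervention fixes Z_3 = 8, Z_5 = -4, removing each variable's own equation.
Z_4 = -2*Z_3 - 3*Z_2 - 2  [with Z_3=8, Z_2=2]  = -24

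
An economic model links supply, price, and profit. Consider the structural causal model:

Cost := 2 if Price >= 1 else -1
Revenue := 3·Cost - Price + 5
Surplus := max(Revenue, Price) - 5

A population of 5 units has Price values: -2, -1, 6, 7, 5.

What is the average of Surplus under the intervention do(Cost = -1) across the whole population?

0

do(Cost=-1) breaks Cost's dependence on Price. With Cost=-1 fixed, Surplus across the units is -1, -2, 1, 2, 0, mean 0.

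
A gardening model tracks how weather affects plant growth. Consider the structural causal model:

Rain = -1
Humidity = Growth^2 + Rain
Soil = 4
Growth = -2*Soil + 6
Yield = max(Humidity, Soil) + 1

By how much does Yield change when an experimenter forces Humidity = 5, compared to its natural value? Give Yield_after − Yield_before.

Intervening sets Humidity = 5 and removes its equation (Humidity = Growth^2 + Rain).
Yield = max(Humidity, Soil) + 1  [with Humidity=5, Soil=4]  = 6
Without intervention: Growth = -2*Soil + 6  [with Soil=4]  = -2; Humidity = Growth^2 + Rain  [with Growth=-2, Rain=-1]  = 3; Yield = max(Humidity, Soil) + 1  [with Humidity=3, Soil=4]  = 5.
Change = 6 − 5 = 1.

1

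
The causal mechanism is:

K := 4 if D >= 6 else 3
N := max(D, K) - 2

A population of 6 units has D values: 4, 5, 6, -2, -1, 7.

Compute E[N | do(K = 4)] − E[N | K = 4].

-1.5

The intervention sets K=4 in all 6 units regardless of D. Recomputing N per unit gives 2, 3, 4, 2, 2, 5; average 3.
E[N|K=4] averages over only the 2 units with K=4 (D = 6, 7): N = 4, 5, mean 4.5.
Difference = 3 − 4.5 = -1.5.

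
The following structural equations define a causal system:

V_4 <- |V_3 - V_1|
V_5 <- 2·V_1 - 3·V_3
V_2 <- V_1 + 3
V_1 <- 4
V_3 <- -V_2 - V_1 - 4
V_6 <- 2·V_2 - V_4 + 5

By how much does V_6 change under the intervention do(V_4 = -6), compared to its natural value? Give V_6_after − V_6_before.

25

Under do(V_4=-6), the mechanism V_4 <- |V_3 - V_1| is discarded; V_4 is fixed at -6.
V_2 = V_1 + 3  [with V_1=4]  = 7
V_6 = 2·V_2 - V_4 + 5  [with V_2=7, V_4=-6]  = 25
Without intervention: V_2 = V_1 + 3  [with V_1=4]  = 7; V_3 = -V_2 - V_1 - 4  [with V_2=7, V_1=4]  = -15; V_4 = |V_3 - V_1|  [with V_3=-15, V_1=4]  = 19; V_6 = 2·V_2 - V_4 + 5  [with V_2=7, V_4=19]  = 0.
Change = 25 − 0 = 25.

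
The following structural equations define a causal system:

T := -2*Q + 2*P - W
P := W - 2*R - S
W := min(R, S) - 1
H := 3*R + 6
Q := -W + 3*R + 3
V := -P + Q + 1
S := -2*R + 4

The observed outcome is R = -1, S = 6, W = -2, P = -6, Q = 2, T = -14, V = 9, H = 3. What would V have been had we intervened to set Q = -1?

Under do(Q=-1), the mechanism Q := -W + 3*R + 3 is discarded; Q is fixed at -1.
S = -2*R + 4  [with R=-1]  = 6
W = min(R, S) - 1  [with R=-1, S=6]  = -2
P = W - 2*R - S  [with W=-2, R=-1, S=6]  = -6
V = -P + Q + 1  [with P=-6, Q=-1]  = 6

6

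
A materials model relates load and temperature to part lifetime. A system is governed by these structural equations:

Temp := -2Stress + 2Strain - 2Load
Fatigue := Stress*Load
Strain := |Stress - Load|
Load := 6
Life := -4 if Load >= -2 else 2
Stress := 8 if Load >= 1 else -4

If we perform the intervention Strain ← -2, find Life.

The intervention breaks the incoming arrows to Strain: Strain := |Stress - Load| no longer applies, and Strain = -2.
No directed path runs from Strain to Life, so Life keeps its natural value.
Life = -4 if Load >= -2 else 2  [with Load=6]  = -4

-4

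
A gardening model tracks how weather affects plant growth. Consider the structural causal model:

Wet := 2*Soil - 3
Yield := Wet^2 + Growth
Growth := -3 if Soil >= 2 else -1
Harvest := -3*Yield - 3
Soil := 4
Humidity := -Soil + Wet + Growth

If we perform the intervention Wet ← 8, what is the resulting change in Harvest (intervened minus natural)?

-117

Under do(Wet=8), the mechanism Wet := 2*Soil - 3 is discarded; Wet is fixed at 8.
Growth = -3 if Soil >= 2 else -1  [with Soil=4]  = -3
Yield = Wet^2 + Growth  [with Wet=8, Growth=-3]  = 61
Harvest = -3*Yield - 3  [with Yield=61]  = -186
Without intervention: Wet = 2*Soil - 3  [with Soil=4]  = 5; Growth = -3 if Soil >= 2 else -1  [with Soil=4]  = -3; Yield = Wet^2 + Growth  [with Wet=5, Growth=-3]  = 22; Harvest = -3*Yield - 3  [with Yield=22]  = -69.
Change = -186 − (-69) = -117.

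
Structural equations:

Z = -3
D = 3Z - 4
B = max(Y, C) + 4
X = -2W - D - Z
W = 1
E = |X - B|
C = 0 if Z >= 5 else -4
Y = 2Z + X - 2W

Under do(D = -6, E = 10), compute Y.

Under do(D = -6, E = 10), each intervened variable's structural equation is replaced by its fixed value.
X = -2W - D - Z  [with W=1, D=-6, Z=-3]  = 7
Y = 2Z + X - 2W  [with Z=-3, X=7, W=1]  = -1

-1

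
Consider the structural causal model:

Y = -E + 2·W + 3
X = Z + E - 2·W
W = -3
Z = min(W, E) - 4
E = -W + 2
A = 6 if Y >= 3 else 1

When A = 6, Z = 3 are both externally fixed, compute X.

Under do(A = 6, Z = 3), each intervened variable's structural equation is replaced by its fixed value.
E = -W + 2  [with W=-3]  = 5
X = Z + E - 2·W  [with Z=3, E=5, W=-3]  = 14

14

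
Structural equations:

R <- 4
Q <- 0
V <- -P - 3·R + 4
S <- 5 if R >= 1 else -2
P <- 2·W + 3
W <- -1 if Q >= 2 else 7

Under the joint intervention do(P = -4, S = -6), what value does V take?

The joint intervention fixes P = -4, S = -6, removing each variable's own equation.
V = -P - 3·R + 4  [with P=-4, R=4]  = -4

-4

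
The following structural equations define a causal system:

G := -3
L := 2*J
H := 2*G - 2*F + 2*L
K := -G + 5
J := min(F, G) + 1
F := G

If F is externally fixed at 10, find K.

Under do(F=10), the mechanism F := G is discarded; F is fixed at 10.
No directed path runs from F to K, so K keeps its natural value.
K = -G + 5  [with G=-3]  = 8

8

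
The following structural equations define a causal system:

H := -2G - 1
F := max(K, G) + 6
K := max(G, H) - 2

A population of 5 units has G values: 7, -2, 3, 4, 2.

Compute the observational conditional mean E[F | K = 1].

8

E[F|K=1] averages over only the 2 units with K=1 (G = -2, 3): F = 7, 9, mean 8.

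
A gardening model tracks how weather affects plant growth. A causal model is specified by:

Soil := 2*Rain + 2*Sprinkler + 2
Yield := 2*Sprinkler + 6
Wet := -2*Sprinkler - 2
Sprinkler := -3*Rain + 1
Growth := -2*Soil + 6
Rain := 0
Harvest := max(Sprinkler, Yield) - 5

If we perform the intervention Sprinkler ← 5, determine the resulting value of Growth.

-18

do(Sprinkler=5) replaces the equation Sprinkler := -3*Rain + 1 with the constant Sprinkler = 5.
Soil = 2*Rain + 2*Sprinkler + 2  [with Rain=0, Sprinkler=5]  = 12
Growth = -2*Soil + 6  [with Soil=12]  = -18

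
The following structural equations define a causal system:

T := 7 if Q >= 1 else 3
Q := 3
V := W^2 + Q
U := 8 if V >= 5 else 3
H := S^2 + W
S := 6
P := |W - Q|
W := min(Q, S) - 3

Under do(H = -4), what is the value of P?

3

Under do(H=-4), the mechanism H := S^2 + W is discarded; H is fixed at -4.
Since P is not a descendant of the intervened variable, it is unaffected.
W = min(Q, S) - 3  [with Q=3, S=6]  = 0
P = |W - Q|  [with W=0, Q=3]  = 3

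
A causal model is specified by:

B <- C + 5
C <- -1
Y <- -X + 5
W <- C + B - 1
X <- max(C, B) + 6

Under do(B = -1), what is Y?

Under do(B=-1), the mechanism B <- C + 5 is discarded; B is fixed at -1.
X = max(C, B) + 6  [with C=-1, B=-1]  = 5
Y = -X + 5  [with X=5]  = 0

0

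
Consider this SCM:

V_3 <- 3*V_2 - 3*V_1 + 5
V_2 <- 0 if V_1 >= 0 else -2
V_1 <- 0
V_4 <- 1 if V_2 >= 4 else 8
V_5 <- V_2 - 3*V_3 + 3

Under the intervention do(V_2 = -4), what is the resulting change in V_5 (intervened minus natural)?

do(V_2=-4) replaces the equation V_2 <- 0 if V_1 >= 0 else -2 with the constant V_2 = -4.
V_3 = 3*V_2 - 3*V_1 + 5  [with V_2=-4, V_1=0]  = -7
V_5 = V_2 - 3*V_3 + 3  [with V_2=-4, V_3=-7]  = 20
Without intervention: V_2 = 0 if V_1 >= 0 else -2  [with V_1=0]  = 0; V_3 = 3*V_2 - 3*V_1 + 5  [with V_2=0, V_1=0]  = 5; V_5 = V_2 - 3*V_3 + 3  [with V_2=0, V_3=5]  = -12.
Change = 20 − (-12) = 32.

32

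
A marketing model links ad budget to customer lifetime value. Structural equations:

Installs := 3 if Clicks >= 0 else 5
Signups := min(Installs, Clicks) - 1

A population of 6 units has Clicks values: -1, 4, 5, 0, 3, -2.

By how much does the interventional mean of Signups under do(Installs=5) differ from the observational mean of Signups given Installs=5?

do(Installs=5) breaks Installs's dependence on Clicks. With Installs=5 fixed, Signups across the units is -2, 3, 4, -1, 2, -3, mean 0.5.
E[Signups|Installs=5] averages over only the 2 units with Installs=5 (Clicks = -1, -2): Signups = -2, -3, mean -2.5.
Difference = 0.5 − (-2.5) = 3.

3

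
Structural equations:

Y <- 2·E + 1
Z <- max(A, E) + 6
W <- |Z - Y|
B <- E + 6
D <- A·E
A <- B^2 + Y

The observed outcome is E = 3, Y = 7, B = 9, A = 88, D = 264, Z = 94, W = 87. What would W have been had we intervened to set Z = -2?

Intervening sets Z = -2 and removes its equation (Z <- max(A, E) + 6).
Y = 2·E + 1  [with E=3]  = 7
W = |Z - Y|  [with Z=-2, Y=7]  = 9

9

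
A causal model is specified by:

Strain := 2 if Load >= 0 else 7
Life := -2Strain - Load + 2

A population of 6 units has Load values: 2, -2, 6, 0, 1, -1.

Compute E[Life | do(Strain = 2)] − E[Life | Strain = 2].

1.25

Under do(Strain=2), Strain's equation is replaced by Strain=2 for every unit. Per-unit Life: -4, 0, -8, -2, -3, -1. Mean = -3.
E[Life|Strain=2] averages over only the 4 units with Strain=2 (Load = 2, 6, 0, 1): Life = -4, -8, -2, -3, mean -4.25.
Difference = -3 − (-4.25) = 1.25.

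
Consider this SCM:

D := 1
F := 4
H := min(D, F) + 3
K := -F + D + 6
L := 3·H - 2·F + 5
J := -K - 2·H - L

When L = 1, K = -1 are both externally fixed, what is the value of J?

Setting L = 1, K = -1 by intervention discards those variables' equations.
H = min(D, F) + 3  [with D=1, F=4]  = 4
J = -K - 2·H - L  [with K=-1, H=4, L=1]  = -8

-8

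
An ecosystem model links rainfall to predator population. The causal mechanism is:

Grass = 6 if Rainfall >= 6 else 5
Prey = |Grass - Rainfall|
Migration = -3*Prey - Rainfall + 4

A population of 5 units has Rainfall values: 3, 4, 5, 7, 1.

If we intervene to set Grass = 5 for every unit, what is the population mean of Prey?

1.8

Under do(Grass=5), Grass's equation is replaced by Grass=5 for every unit. Per-unit Prey: 2, 1, 0, 2, 4. Mean = 1.8.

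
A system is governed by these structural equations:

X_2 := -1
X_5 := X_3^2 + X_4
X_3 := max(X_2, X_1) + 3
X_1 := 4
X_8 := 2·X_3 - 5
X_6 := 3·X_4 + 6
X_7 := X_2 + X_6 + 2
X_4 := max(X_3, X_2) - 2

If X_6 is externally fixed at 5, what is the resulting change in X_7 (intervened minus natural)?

-16

Intervening sets X_6 = 5 and removes its equation (X_6 := 3·X_4 + 6).
X_7 = X_2 + X_6 + 2  [with X_2=-1, X_6=5]  = 6
Without intervention: X_3 = max(X_2, X_1) + 3  [with X_2=-1, X_1=4]  = 7; X_4 = max(X_3, X_2) - 2  [with X_3=7, X_2=-1]  = 5; X_6 = 3·X_4 + 6  [with X_4=5]  = 21; X_7 = X_2 + X_6 + 2  [with X_2=-1, X_6=21]  = 22.
Change = 6 − 22 = -16.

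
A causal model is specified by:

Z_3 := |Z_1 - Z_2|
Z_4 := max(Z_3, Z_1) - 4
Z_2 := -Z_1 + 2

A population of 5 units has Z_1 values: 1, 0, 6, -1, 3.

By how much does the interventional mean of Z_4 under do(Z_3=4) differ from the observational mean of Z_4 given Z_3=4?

The intervention sets Z_3=4 in all 5 units regardless of Z_1. Recomputing Z_4 per unit gives 0, 0, 2, 0, 0; average 0.4.
Observing Z_3=4 restricts to units where Z_3's equation naturally yields 4: Z_1 ∈ {-1, 3}. In that subpopulation Z_4 = 0, 0, mean 0.
Difference = 0.4 − 0 = 0.4.

0.4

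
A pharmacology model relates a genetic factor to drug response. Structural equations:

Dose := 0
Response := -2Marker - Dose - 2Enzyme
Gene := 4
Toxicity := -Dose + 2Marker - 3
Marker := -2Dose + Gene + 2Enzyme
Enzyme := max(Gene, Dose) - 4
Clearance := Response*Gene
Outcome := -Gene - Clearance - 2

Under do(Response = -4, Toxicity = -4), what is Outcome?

Setting Response = -4, Toxicity = -4 by intervention discards those variables' equations.
Clearance = Response*Gene  [with Response=-4, Gene=4]  = -16
Outcome = -Gene - Clearance - 2  [with Gene=4, Clearance=-16]  = 10

10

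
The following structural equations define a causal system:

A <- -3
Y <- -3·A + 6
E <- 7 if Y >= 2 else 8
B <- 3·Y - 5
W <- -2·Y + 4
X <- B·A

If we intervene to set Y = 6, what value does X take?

-39

Under do(Y=6), the mechanism Y <- -3·A + 6 is discarded; Y is fixed at 6.
B = 3·Y - 5  [with Y=6]  = 13
X = B·A  [with B=13, A=-3]  = -39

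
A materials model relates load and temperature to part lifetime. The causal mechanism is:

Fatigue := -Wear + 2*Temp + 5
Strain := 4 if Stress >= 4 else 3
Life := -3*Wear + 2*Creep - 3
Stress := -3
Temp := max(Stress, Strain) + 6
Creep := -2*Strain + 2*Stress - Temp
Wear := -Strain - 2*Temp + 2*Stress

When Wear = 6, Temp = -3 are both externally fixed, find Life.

The joint intervention fixes Wear = 6, Temp = -3, removing each variable's own equation.
Strain = 4 if Stress >= 4 else 3  [with Stress=-3]  = 3
Creep = -2*Strain + 2*Stress - Temp  [with Strain=3, Stress=-3, Temp=-3]  = -9
Life = -3*Wear + 2*Creep - 3  [with Wear=6, Creep=-9]  = -39

-39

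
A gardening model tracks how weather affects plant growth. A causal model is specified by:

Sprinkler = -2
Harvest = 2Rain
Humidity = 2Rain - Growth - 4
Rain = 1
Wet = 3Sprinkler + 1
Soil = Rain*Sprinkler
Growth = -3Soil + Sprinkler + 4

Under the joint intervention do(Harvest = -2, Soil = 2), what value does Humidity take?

Setting Harvest = -2, Soil = 2 by intervention discards those variables' equations.
Growth = -3Soil + Sprinkler + 4  [with Soil=2, Sprinkler=-2]  = -4
Humidity = 2Rain - Growth - 4  [with Rain=1, Growth=-4]  = 2

2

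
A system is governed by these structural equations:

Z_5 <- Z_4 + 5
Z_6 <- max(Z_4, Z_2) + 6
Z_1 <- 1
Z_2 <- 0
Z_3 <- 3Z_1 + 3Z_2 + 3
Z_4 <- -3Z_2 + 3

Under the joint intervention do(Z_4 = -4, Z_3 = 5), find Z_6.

6

The joint intervention fixes Z_4 = -4, Z_3 = 5, removing each variable's own equation.
Z_6 = max(Z_4, Z_2) + 6  [with Z_4=-4, Z_2=0]  = 6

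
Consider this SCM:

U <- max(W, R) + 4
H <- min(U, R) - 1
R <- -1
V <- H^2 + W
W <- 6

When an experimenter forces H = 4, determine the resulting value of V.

22

Intervening sets H = 4 and removes its equation (H <- min(U, R) - 1).
V = H^2 + W  [with H=4, W=6]  = 22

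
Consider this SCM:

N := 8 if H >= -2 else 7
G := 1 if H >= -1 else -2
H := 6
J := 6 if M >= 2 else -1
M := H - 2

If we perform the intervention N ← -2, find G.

1

do(N=-2) replaces the equation N := 8 if H >= -2 else 7 with the constant N = -2.
Since G is not a descendant of the intervened variable, it is unaffected.
G = 1 if H >= -1 else -2  [with H=6]  = 1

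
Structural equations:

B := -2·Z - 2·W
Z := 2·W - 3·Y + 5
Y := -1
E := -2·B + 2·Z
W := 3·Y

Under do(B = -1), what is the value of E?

6

Intervening sets B = -1 and removes its equation (B := -2·Z - 2·W).
W = 3·Y  [with Y=-1]  = -3
Z = 2·W - 3·Y + 5  [with W=-3, Y=-1]  = 2
E = -2·B + 2·Z  [with B=-1, Z=2]  = 6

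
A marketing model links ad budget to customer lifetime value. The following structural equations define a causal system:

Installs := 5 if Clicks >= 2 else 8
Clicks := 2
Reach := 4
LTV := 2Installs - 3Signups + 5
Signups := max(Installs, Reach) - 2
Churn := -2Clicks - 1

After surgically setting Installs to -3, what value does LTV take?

The intervention breaks the incoming arrows to Installs: Installs := 5 if Clicks >= 2 else 8 no longer applies, and Installs = -3.
Signups = max(Installs, Reach) - 2  [with Installs=-3, Reach=4]  = 2
LTV = 2Installs - 3Signups + 5  [with Installs=-3, Signups=2]  = -7

-7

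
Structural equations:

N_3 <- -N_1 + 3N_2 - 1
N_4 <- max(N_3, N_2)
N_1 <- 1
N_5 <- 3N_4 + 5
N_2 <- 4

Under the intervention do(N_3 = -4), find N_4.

The intervention breaks the incoming arrows to N_3: N_3 <- -N_1 + 3N_2 - 1 no longer applies, and N_3 = -4.
N_4 = max(N_3, N_2)  [with N_3=-4, N_2=4]  = 4

4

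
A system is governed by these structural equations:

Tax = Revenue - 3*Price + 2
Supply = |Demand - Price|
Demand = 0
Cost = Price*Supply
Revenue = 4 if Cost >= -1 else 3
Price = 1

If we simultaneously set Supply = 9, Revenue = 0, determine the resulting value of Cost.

The joint intervention fixes Supply = 9, Revenue = 0, removing each variable's own equation.
Cost = Price*Supply  [with Price=1, Supply=9]  = 9

9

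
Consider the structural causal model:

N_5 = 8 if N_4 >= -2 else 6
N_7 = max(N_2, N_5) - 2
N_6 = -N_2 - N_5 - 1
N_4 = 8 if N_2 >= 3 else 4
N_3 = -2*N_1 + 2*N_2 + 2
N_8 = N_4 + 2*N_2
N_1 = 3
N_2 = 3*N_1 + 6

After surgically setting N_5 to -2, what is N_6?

The intervention breaks the incoming arrows to N_5: N_5 = 8 if N_4 >= -2 else 6 no longer applies, and N_5 = -2.
N_2 = 3*N_1 + 6  [with N_1=3]  = 15
N_6 = -N_2 - N_5 - 1  [with N_2=15, N_5=-2]  = -14

-14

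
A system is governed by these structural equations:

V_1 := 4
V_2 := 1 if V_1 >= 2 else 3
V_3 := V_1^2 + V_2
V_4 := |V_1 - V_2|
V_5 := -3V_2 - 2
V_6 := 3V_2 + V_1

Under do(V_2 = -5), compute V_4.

9

Under do(V_2=-5), the mechanism V_2 := 1 if V_1 >= 2 else 3 is discarded; V_2 is fixed at -5.
V_4 = |V_1 - V_2|  [with V_1=4, V_2=-5]  = 9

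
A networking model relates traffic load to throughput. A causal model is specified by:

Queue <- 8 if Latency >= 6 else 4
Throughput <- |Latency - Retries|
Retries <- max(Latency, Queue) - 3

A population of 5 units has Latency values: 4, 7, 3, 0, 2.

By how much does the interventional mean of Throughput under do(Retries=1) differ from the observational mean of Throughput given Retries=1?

0.85

Under do(Retries=1), Retries's equation is replaced by Retries=1 for every unit. Per-unit Throughput: 3, 6, 2, 1, 1. Mean = 2.6.
Observing Retries=1 restricts to units where Retries's equation naturally yields 1: Latency ∈ {4, 3, 0, 2}. In that subpopulation Throughput = 3, 2, 1, 1, mean 1.75.
Difference = 2.6 − 1.75 = 0.85.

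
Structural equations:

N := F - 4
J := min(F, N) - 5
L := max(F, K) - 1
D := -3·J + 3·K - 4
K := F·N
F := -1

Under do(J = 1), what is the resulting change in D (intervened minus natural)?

Under do(J=1), the mechanism J := min(F, N) - 5 is discarded; J is fixed at 1.
N = F - 4  [with F=-1]  = -5
K = F·N  [with F=-1, N=-5]  = 5
D = -3·J + 3·K - 4  [with J=1, K=5]  = 8
Without intervention: N = F - 4  [with F=-1]  = -5; K = F·N  [with F=-1, N=-5]  = 5; J = min(F, N) - 5  [with F=-1, N=-5]  = -10; D = -3·J + 3·K - 4  [with J=-10, K=5]  = 41.
Change = 8 − 41 = -33.

-33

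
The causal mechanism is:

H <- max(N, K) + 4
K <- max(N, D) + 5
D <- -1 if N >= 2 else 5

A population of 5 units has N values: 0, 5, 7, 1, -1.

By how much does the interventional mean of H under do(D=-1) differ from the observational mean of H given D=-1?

-3.6

do(D=-1) breaks D's dependence on N. With D=-1 fixed, H across the units is 9, 14, 16, 10, 8, mean 11.4.
E[H|D=-1] averages over only the 2 units with D=-1 (N = 5, 7): H = 14, 16, mean 15.
Difference = 11.4 − 15 = -3.6.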